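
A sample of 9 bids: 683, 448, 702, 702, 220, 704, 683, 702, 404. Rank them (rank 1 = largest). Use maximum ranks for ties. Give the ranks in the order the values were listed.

6, 7, 4, 4, 9, 1, 6, 4, 8

Sorted (descending): 704, 702, 702, 702, 683, 683, 448, 404, 220
The 3 values of 702 occupy positions 2–4 → each gets rank 4.
The 2 values of 683 occupy positions 5–6 → each gets rank 6.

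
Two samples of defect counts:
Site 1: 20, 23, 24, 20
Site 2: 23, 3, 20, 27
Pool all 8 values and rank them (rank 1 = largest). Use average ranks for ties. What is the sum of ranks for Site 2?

18.5

Sorted (descending): 27, 24, 23, 23, 20, 20, 20, 3
The 2 values of 23 occupy positions 3–4 → average rank (3+4)/2 = 3.5.
The 3 values of 20 occupy positions 5–7 → average rank 6.
Site 2 values → pooled ranks: 23→3.5, 3→8, 20→6, 27→1
Rank sum = 3.5 + 8 + 6 + 1 = 18.5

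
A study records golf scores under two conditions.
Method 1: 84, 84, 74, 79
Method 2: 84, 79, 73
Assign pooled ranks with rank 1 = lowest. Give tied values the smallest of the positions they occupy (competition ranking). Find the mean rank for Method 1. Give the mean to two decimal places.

3.75

Sorted (ascending): 73, 74, 79, 79, 84, 84, 84
The 2 values of 79 occupy positions 3–4 → each gets rank 3.
The 3 values of 84 occupy positions 5–7 → each gets rank 5.
Method 1 values → pooled ranks: 84→5, 84→5, 74→2, 79→3
Mean rank = (5 + 5 + 2 + 3) / 4 = 3.75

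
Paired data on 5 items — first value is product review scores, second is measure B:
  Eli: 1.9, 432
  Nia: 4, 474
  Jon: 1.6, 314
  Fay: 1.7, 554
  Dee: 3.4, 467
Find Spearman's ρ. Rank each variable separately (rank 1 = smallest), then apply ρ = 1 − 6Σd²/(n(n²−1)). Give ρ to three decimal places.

0.400

Ranks of variable 1: 3, 5, 1, 2, 4
Ranks of variable 2: 2, 4, 1, 5, 3
d = r₁ − r₂: 1, 1, 0, -3, 1
d²: 1, 1, 0, 9, 1; Σd² = 12
ρ = 1 − 6·12/(5·24) = 1 − 72/120 = 0.400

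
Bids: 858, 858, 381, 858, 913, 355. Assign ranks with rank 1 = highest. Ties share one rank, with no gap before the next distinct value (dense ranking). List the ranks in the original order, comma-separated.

Sorted (descending): 913, 858, 858, 858, 381, 355
The 3 values of 858 share dense rank 2.
Remaining distinct values take the next consecutive integers.

2, 2, 3, 2, 1, 4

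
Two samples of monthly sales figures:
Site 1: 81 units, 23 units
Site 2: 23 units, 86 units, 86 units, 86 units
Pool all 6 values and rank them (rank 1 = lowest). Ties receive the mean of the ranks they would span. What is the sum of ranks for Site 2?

16.5

Sorted (ascending): 23, 23, 81, 86, 86, 86
The 2 values of 23 occupy positions 1–2 → average rank (1+2)/2 = 1.5.
The 3 values of 86 occupy positions 4–6 → average rank 5.
Site 2 values → pooled ranks: 23→1.5, 86→5, 86→5, 86→5
Rank sum = 1.5 + 5 + 5 + 5 = 16.5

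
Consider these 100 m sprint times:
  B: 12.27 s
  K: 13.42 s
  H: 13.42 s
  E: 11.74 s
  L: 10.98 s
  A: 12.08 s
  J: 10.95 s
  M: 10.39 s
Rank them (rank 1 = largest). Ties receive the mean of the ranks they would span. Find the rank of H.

Sorted (descending): 13.42, 13.42, 12.27, 12.08, 11.74, 10.98, 10.95, 10.39
The 2 values of 13.42 occupy positions 1–2 → average rank (1+2)/2 = 1.5.
H has value 13.42 s → rank 1.5.

1.5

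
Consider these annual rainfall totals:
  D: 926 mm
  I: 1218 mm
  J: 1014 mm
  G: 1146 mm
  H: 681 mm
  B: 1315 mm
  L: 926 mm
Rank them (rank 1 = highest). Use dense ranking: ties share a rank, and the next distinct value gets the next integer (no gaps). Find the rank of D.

5

Sorted (descending): 1315, 1218, 1146, 1014, 926, 926, 681
The 2 values of 926 share dense rank 5.
Remaining distinct values take the next consecutive integers.
D has value 926 mm → rank 5.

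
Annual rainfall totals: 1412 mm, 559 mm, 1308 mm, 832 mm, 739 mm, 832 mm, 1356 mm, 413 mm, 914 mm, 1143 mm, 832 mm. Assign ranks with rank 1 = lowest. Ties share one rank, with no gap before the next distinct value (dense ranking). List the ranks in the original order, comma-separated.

Sorted (ascending): 413, 559, 739, 832, 832, 832, 914, 1143, 1308, 1356, 1412
The 3 values of 832 share dense rank 4.
Remaining distinct values take the next consecutive integers.

9, 2, 7, 4, 3, 4, 8, 1, 5, 6, 4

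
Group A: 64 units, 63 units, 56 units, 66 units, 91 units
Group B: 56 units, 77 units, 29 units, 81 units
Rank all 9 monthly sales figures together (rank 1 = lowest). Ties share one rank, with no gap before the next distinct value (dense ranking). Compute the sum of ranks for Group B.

16

Sorted (ascending): 29, 56, 56, 63, 64, 66, 77, 81, 91
The 2 values of 56 share dense rank 2.
Remaining distinct values take the next consecutive integers.
Group B values → pooled ranks: 56→2, 77→6, 29→1, 81→7
Rank sum = 2 + 6 + 1 + 7 = 16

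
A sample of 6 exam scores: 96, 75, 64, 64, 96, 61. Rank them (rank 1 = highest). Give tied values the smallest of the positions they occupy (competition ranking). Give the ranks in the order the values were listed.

Sorted (descending): 96, 96, 75, 64, 64, 61
The 2 values of 96 occupy positions 1–2 → each gets rank 1.
The 2 values of 64 occupy positions 4–5 → each gets rank 4.

1, 3, 4, 4, 1, 6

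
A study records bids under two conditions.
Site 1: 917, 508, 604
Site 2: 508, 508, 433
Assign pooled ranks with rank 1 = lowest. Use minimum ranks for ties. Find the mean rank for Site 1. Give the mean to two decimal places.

4.33

Sorted (ascending): 433, 508, 508, 508, 604, 917
The 3 values of 508 occupy positions 2–4 → each gets rank 2.
Site 1 values → pooled ranks: 917→6, 508→2, 604→5
Mean rank = (6 + 2 + 5) / 3 = 4.33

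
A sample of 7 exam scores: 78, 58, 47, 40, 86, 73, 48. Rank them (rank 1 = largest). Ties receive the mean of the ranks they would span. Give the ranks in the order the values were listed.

Sorted (descending): 86, 78, 73, 58, 48, 47, 40
No ties — each value takes its position as its rank.

2, 4, 6, 7, 1, 3, 5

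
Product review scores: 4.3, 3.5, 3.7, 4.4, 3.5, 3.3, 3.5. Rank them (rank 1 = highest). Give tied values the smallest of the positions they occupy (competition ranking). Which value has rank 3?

Sorted (descending): 4.4, 4.3, 3.7, 3.5, 3.5, 3.5, 3.3
The 3 values of 3.5 occupy positions 4–6 → each gets rank 4.
Rank 3 → value 3.7.

3.7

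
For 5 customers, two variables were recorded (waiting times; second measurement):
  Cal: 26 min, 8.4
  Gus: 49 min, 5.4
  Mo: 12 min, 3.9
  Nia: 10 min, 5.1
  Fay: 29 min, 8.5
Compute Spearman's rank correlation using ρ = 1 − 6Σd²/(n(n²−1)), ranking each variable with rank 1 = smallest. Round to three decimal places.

Ranks of variable 1: 3, 5, 2, 1, 4
Ranks of variable 2: 4, 3, 1, 2, 5
d = r₁ − r₂: -1, 2, 1, -1, -1
d²: 1, 4, 1, 1, 1; Σd² = 8
ρ = 1 − 6·8/(5·24) = 1 − 48/120 = 0.600

0.600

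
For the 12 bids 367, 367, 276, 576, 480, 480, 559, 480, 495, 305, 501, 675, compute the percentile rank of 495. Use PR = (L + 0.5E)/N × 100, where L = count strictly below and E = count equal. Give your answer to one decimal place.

62.5

N = 12.
Strictly below 495: 7. Equal to 495: 1.
PR = (7 + 0.5·1)/12 × 100 = 62.5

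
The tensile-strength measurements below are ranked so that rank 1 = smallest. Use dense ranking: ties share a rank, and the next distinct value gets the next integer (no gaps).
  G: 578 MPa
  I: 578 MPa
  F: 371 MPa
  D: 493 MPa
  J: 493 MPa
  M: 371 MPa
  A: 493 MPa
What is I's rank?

3

Sorted (ascending): 371, 371, 493, 493, 493, 578, 578
The 2 values of 371 share dense rank 1.
The 3 values of 493 share dense rank 2.
The 2 values of 578 share dense rank 3.
I has value 578 MPa → rank 3.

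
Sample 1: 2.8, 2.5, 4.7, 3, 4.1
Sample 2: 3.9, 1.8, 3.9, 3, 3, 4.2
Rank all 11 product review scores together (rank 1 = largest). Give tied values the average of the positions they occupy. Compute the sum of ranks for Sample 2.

Sorted (descending): 4.7, 4.2, 4.1, 3.9, 3.9, 3, 3, 3, 2.8, 2.5, 1.8
The 2 values of 3.9 occupy positions 4–5 → average rank (4+5)/2 = 4.5.
The 3 values of 3 occupy positions 6–8 → average rank 7.
Sample 2 values → pooled ranks: 3.9→4.5, 1.8→11, 3.9→4.5, 3→7, 3→7, 4.2→2
Rank sum = 4.5 + 11 + 4.5 + 7 + 7 + 2 = 36

36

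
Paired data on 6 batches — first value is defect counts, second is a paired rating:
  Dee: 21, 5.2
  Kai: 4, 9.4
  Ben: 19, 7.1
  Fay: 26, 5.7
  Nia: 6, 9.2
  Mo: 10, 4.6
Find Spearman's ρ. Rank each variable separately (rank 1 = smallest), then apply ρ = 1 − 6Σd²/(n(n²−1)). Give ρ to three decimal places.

-0.600

Ranks of variable 1: 5, 1, 4, 6, 2, 3
Ranks of variable 2: 2, 6, 4, 3, 5, 1
d = r₁ − r₂: 3, -5, 0, 3, -3, 2
d²: 9, 25, 0, 9, 9, 4; Σd² = 56
ρ = 1 − 6·56/(6·35) = 1 − 336/210 = -0.600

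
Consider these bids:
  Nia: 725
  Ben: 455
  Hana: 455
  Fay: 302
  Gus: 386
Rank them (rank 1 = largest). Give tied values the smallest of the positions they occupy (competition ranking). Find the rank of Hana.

Sorted (descending): 725, 455, 455, 386, 302
The 2 values of 455 occupy positions 2–3 → each gets rank 2.
Hana has value 455 → rank 2.

2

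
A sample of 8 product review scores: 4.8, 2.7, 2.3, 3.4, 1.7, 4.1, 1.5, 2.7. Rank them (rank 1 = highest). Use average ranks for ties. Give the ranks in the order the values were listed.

Sorted (descending): 4.8, 4.1, 3.4, 2.7, 2.7, 2.3, 1.7, 1.5
The 2 values of 2.7 occupy positions 4–5 → average rank (4+5)/2 = 4.5.

1, 4.5, 6, 3, 7, 2, 8, 4.5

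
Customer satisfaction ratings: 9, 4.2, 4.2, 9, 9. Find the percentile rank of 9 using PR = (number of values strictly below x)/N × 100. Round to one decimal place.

40.0

N = 5.
Strictly below 9: 2. Equal to 9: 3.
PR = 2/5 × 100 = 40.0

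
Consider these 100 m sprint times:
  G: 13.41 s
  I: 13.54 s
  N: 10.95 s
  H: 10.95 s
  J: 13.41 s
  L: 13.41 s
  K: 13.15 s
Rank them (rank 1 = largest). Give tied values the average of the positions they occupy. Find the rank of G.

3

Sorted (descending): 13.54, 13.41, 13.41, 13.41, 13.15, 10.95, 10.95
The 3 values of 13.41 occupy positions 2–4 → average rank 3.
The 2 values of 10.95 occupy positions 6–7 → average rank (6+7)/2 = 6.5.
G has value 13.41 s → rank 3.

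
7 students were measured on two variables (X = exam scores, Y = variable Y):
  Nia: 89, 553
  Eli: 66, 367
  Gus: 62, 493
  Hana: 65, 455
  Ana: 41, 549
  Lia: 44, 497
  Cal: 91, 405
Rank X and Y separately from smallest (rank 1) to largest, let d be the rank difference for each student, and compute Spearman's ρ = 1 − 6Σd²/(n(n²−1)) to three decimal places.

Ranks of variable 1: 6, 5, 3, 4, 1, 2, 7
Ranks of variable 2: 7, 1, 4, 3, 6, 5, 2
d = r₁ − r₂: -1, 4, -1, 1, -5, -3, 5
d²: 1, 16, 1, 1, 25, 9, 25; Σd² = 78
ρ = 1 − 6·78/(7·48) = 1 − 468/336 = -0.393

-0.393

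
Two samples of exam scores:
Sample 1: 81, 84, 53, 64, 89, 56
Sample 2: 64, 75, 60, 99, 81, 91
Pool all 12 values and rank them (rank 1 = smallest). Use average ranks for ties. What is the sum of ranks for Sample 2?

Sorted (ascending): 53, 56, 60, 64, 64, 75, 81, 81, 84, 89, 91, 99
The 2 values of 64 occupy positions 4–5 → average rank (4+5)/2 = 4.5.
The 2 values of 81 occupy positions 7–8 → average rank (7+8)/2 = 7.5.
Sample 2 values → pooled ranks: 64→4.5, 75→6, 60→3, 99→12, 81→7.5, 91→11
Rank sum = 4.5 + 6 + 3 + 12 + 7.5 + 11 = 44

44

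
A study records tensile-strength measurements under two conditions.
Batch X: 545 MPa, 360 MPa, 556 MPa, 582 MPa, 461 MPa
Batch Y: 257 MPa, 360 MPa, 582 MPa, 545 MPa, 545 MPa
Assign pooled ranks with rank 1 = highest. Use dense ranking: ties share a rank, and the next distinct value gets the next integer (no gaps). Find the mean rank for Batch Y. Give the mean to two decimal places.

Sorted (descending): 582, 582, 556, 545, 545, 545, 461, 360, 360, 257
The 2 values of 582 share dense rank 1.
The 3 values of 545 share dense rank 3.
The 2 values of 360 share dense rank 5.
Remaining distinct values take the next consecutive integers.
Batch Y values → pooled ranks: 257→6, 360→5, 582→1, 545→3, 545→3
Mean rank = (6 + 5 + 1 + 3 + 3) / 5 = 3.60

3.60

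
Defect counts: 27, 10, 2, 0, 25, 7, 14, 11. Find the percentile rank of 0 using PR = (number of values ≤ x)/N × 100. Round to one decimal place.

N = 8.
Strictly below 0: 0. Equal to 0: 1.
PR = 1/8 × 100 = 12.5

12.5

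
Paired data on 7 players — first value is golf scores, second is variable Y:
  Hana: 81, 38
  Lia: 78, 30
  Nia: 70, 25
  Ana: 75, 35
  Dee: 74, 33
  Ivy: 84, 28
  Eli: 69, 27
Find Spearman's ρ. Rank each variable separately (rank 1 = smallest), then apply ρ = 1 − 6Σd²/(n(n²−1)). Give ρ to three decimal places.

0.500

Ranks of variable 1: 6, 5, 2, 4, 3, 7, 1
Ranks of variable 2: 7, 4, 1, 6, 5, 3, 2
d = r₁ − r₂: -1, 1, 1, -2, -2, 4, -1
d²: 1, 1, 1, 4, 4, 16, 1; Σd² = 28
ρ = 1 − 6·28/(7·48) = 1 − 168/336 = 0.500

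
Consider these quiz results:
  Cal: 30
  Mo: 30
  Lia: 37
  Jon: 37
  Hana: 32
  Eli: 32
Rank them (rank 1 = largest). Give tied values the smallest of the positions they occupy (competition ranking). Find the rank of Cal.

5

Sorted (descending): 37, 37, 32, 32, 30, 30
The 2 values of 37 occupy positions 1–2 → each gets rank 1.
The 2 values of 32 occupy positions 3–4 → each gets rank 3.
The 2 values of 30 occupy positions 5–6 → each gets rank 5.
Cal has value 30 → rank 5.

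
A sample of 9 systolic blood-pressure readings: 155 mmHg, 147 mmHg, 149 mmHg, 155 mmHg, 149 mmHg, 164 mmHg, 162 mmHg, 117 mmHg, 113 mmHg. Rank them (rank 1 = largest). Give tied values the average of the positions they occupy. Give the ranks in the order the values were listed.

Sorted (descending): 164, 162, 155, 155, 149, 149, 147, 117, 113
The 2 values of 155 occupy positions 3–4 → average rank (3+4)/2 = 3.5.
The 2 values of 149 occupy positions 5–6 → average rank (5+6)/2 = 5.5.

3.5, 7, 5.5, 3.5, 5.5, 1, 2, 8, 9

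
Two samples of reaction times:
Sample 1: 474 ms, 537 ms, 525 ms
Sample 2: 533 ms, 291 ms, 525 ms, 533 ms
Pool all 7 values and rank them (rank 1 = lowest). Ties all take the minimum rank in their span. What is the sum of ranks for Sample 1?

12

Sorted (ascending): 291, 474, 525, 525, 533, 533, 537
The 2 values of 525 occupy positions 3–4 → each gets rank 3.
The 2 values of 533 occupy positions 5–6 → each gets rank 5.
Sample 1 values → pooled ranks: 474→2, 537→7, 525→3
Rank sum = 2 + 7 + 3 = 12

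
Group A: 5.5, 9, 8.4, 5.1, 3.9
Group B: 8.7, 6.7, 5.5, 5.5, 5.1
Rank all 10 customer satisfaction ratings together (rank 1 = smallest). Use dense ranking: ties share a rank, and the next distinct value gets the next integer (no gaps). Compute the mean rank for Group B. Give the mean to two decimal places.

Sorted (ascending): 3.9, 5.1, 5.1, 5.5, 5.5, 5.5, 6.7, 8.4, 8.7, 9
The 2 values of 5.1 share dense rank 2.
The 3 values of 5.5 share dense rank 3.
Remaining distinct values take the next consecutive integers.
Group B values → pooled ranks: 8.7→6, 6.7→4, 5.5→3, 5.5→3, 5.1→2
Mean rank = (6 + 4 + 3 + 3 + 2) / 5 = 3.60

3.60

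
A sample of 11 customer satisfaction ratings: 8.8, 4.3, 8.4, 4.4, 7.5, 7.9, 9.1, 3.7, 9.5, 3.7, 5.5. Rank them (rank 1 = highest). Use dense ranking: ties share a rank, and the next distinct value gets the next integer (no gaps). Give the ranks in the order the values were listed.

3, 9, 4, 8, 6, 5, 2, 10, 1, 10, 7

Sorted (descending): 9.5, 9.1, 8.8, 8.4, 7.9, 7.5, 5.5, 4.4, 4.3, 3.7, 3.7
The 2 values of 3.7 share dense rank 10.
Remaining distinct values take the next consecutive integers.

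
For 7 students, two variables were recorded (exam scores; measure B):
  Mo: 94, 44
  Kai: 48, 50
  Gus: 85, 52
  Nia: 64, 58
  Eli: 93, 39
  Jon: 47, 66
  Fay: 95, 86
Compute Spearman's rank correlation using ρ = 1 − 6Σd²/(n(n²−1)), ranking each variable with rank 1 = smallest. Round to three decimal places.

Ranks of variable 1: 6, 2, 4, 3, 5, 1, 7
Ranks of variable 2: 2, 3, 4, 5, 1, 6, 7
d = r₁ − r₂: 4, -1, 0, -2, 4, -5, 0
d²: 16, 1, 0, 4, 16, 25, 0; Σd² = 62
ρ = 1 − 6·62/(7·48) = 1 − 372/336 = -0.107

-0.107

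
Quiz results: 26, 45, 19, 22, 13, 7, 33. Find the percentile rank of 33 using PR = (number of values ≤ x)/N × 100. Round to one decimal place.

N = 7.
Strictly below 33: 5. Equal to 33: 1.
PR = 6/7 × 100 = 85.7

85.7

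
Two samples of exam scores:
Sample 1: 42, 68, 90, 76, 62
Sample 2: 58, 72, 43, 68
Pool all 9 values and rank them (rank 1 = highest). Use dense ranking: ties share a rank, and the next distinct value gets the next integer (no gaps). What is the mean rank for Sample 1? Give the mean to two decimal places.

Sorted (descending): 90, 76, 72, 68, 68, 62, 58, 43, 42
The 2 values of 68 share dense rank 4.
Remaining distinct values take the next consecutive integers.
Sample 1 values → pooled ranks: 42→8, 68→4, 90→1, 76→2, 62→5
Mean rank = (8 + 4 + 1 + 2 + 5) / 5 = 4.00

4.00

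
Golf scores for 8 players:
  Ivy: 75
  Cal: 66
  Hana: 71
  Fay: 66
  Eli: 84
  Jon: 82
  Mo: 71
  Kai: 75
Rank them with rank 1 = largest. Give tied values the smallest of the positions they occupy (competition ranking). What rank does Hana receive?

Sorted (descending): 84, 82, 75, 75, 71, 71, 66, 66
The 2 values of 75 occupy positions 3–4 → each gets rank 3.
The 2 values of 71 occupy positions 5–6 → each gets rank 5.
The 2 values of 66 occupy positions 7–8 → each gets rank 7.
Hana has value 71 → rank 5.

5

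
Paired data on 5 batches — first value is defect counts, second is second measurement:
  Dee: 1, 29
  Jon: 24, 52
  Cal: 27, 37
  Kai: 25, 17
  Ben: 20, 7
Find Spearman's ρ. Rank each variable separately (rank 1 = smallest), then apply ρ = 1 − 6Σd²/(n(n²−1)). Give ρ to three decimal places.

0.300

Ranks of variable 1: 1, 3, 5, 4, 2
Ranks of variable 2: 3, 5, 4, 2, 1
d = r₁ − r₂: -2, -2, 1, 2, 1
d²: 4, 4, 1, 4, 1; Σd² = 14
ρ = 1 − 6·14/(5·24) = 1 − 84/120 = 0.300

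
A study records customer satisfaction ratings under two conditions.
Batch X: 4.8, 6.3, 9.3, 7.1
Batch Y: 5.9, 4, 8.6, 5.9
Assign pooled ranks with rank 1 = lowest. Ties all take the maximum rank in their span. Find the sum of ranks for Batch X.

21

Sorted (ascending): 4, 4.8, 5.9, 5.9, 6.3, 7.1, 8.6, 9.3
The 2 values of 5.9 occupy positions 3–4 → each gets rank 4.
Batch X values → pooled ranks: 4.8→2, 6.3→5, 9.3→8, 7.1→6
Rank sum = 2 + 5 + 8 + 6 = 21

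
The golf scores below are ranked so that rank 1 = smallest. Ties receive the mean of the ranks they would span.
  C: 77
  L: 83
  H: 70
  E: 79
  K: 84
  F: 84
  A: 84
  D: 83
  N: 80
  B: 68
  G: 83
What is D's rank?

7

Sorted (ascending): 68, 70, 77, 79, 80, 83, 83, 83, 84, 84, 84
The 3 values of 83 occupy positions 6–8 → average rank 7.
The 3 values of 84 occupy positions 9–11 → average rank 10.
D has value 83 → rank 7.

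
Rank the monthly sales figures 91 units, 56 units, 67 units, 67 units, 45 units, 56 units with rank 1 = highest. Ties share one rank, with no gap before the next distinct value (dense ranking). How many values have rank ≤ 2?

Sorted (descending): 91, 67, 67, 56, 56, 45
The 2 values of 67 share dense rank 2.
The 2 values of 56 share dense rank 3.
Remaining distinct values take the next consecutive integers.
Ranks ≤ 2: {1, 2, 2} → 3 values.

3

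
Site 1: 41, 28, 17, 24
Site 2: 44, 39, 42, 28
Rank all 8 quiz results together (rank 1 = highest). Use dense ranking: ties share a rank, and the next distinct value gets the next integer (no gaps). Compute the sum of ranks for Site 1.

21

Sorted (descending): 44, 42, 41, 39, 28, 28, 24, 17
The 2 values of 28 share dense rank 5.
Remaining distinct values take the next consecutive integers.
Site 1 values → pooled ranks: 41→3, 28→5, 17→7, 24→6
Rank sum = 3 + 5 + 7 + 6 = 21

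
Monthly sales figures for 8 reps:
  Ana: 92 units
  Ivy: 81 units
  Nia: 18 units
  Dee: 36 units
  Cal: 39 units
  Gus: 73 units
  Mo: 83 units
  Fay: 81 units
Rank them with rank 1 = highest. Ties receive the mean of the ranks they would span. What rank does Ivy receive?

3.5

Sorted (descending): 92, 83, 81, 81, 73, 39, 36, 18
The 2 values of 81 occupy positions 3–4 → average rank (3+4)/2 = 3.5.
Ivy has value 81 units → rank 3.5.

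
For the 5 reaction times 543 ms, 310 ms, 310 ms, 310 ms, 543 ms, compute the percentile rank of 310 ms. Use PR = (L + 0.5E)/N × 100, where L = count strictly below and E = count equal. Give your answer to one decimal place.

N = 5.
Strictly below 310: 0. Equal to 310: 3.
PR = (0 + 0.5·3)/5 × 100 = 30.0

30.0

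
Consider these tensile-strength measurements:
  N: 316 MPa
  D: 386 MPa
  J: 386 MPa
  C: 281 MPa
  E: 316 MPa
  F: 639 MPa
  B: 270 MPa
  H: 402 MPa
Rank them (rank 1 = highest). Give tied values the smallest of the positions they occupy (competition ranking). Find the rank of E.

Sorted (descending): 639, 402, 386, 386, 316, 316, 281, 270
The 2 values of 386 occupy positions 3–4 → each gets rank 3.
The 2 values of 316 occupy positions 5–6 → each gets rank 5.
E has value 316 MPa → rank 5.

5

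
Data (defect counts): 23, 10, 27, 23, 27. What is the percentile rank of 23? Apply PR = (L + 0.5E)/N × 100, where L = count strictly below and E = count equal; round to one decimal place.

40.0

N = 5.
Strictly below 23: 1. Equal to 23: 2.
PR = (1 + 0.5·2)/5 × 100 = 40.0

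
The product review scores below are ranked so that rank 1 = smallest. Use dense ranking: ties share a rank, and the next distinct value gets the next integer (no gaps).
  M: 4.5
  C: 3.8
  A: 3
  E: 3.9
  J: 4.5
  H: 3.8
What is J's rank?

Sorted (ascending): 3, 3.8, 3.8, 3.9, 4.5, 4.5
The 2 values of 3.8 share dense rank 2.
The 2 values of 4.5 share dense rank 4.
Remaining distinct values take the next consecutive integers.
J has value 4.5 → rank 4.

4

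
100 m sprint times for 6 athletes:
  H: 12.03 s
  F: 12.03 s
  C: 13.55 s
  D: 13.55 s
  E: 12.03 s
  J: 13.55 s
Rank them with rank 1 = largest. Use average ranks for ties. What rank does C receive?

Sorted (descending): 13.55, 13.55, 13.55, 12.03, 12.03, 12.03
The 3 values of 13.55 occupy positions 1–3 → average rank 2.
The 3 values of 12.03 occupy positions 4–6 → average rank 5.
C has value 13.55 s → rank 2.

2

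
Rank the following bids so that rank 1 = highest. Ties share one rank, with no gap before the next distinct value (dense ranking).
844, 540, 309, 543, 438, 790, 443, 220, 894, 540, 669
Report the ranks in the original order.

Sorted (descending): 894, 844, 790, 669, 543, 540, 540, 443, 438, 309, 220
The 2 values of 540 share dense rank 6.
Remaining distinct values take the next consecutive integers.

2, 6, 9, 5, 8, 3, 7, 10, 1, 6, 4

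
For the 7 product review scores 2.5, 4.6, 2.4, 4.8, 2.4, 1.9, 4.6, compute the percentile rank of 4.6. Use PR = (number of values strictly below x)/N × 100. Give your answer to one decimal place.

57.1

N = 7.
Strictly below 4.6: 4. Equal to 4.6: 2.
PR = 4/7 × 100 = 57.1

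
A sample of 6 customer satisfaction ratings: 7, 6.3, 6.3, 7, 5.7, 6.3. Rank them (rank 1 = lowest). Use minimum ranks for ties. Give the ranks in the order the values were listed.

Sorted (ascending): 5.7, 6.3, 6.3, 6.3, 7, 7
The 3 values of 6.3 occupy positions 2–4 → each gets rank 2.
The 2 values of 7 occupy positions 5–6 → each gets rank 5.

5, 2, 2, 5, 1, 2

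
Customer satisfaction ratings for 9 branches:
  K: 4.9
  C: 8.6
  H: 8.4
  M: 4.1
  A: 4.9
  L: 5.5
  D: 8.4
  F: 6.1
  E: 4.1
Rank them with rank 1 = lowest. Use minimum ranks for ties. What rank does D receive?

Sorted (ascending): 4.1, 4.1, 4.9, 4.9, 5.5, 6.1, 8.4, 8.4, 8.6
The 2 values of 4.1 occupy positions 1–2 → each gets rank 1.
The 2 values of 4.9 occupy positions 3–4 → each gets rank 3.
The 2 values of 8.4 occupy positions 7–8 → each gets rank 7.
D has value 8.4 → rank 7.

7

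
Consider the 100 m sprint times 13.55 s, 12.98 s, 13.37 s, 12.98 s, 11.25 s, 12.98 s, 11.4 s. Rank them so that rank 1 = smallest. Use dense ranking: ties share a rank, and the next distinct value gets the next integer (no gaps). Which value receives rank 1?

11.25

Sorted (ascending): 11.25, 11.4, 12.98, 12.98, 12.98, 13.37, 13.55
The 3 values of 12.98 share dense rank 3.
Remaining distinct values take the next consecutive integers.
Rank 1 → value 11.25.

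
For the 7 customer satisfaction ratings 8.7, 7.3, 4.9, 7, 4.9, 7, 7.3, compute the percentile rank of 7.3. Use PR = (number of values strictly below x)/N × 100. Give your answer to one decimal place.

57.1

N = 7.
Strictly below 7.3: 4. Equal to 7.3: 2.
PR = 4/7 × 100 = 57.1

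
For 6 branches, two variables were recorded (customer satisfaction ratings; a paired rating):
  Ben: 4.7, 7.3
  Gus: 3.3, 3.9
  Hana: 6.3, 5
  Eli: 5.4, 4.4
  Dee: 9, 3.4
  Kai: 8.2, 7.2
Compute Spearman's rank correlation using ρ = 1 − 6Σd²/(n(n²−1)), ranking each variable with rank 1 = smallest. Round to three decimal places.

-0.200

Ranks of variable 1: 2, 1, 4, 3, 6, 5
Ranks of variable 2: 6, 2, 4, 3, 1, 5
d = r₁ − r₂: -4, -1, 0, 0, 5, 0
d²: 16, 1, 0, 0, 25, 0; Σd² = 42
ρ = 1 − 6·42/(6·35) = 1 − 252/210 = -0.200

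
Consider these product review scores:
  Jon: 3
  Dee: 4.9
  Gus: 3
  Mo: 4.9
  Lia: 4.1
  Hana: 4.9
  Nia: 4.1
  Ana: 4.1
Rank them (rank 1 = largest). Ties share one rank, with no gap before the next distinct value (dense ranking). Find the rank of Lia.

2

Sorted (descending): 4.9, 4.9, 4.9, 4.1, 4.1, 4.1, 3, 3
The 3 values of 4.9 share dense rank 1.
The 3 values of 4.1 share dense rank 2.
The 2 values of 3 share dense rank 3.
Lia has value 4.1 → rank 2.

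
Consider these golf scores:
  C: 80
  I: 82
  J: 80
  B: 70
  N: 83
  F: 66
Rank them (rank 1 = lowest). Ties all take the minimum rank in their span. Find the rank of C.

Sorted (ascending): 66, 70, 80, 80, 82, 83
The 2 values of 80 occupy positions 3–4 → each gets rank 3.
C has value 80 → rank 3.

3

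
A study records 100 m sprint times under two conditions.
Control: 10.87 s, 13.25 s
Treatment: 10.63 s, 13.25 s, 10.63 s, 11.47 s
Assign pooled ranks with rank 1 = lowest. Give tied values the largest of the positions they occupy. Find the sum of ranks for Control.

9

Sorted (ascending): 10.63, 10.63, 10.87, 11.47, 13.25, 13.25
The 2 values of 10.63 occupy positions 1–2 → each gets rank 2.
The 2 values of 13.25 occupy positions 5–6 → each gets rank 6.
Control values → pooled ranks: 10.87→3, 13.25→6
Rank sum = 3 + 6 = 9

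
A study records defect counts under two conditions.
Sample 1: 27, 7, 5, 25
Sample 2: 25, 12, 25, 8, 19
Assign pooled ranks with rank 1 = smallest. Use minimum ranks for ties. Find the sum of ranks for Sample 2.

24

Sorted (ascending): 5, 7, 8, 12, 19, 25, 25, 25, 27
The 3 values of 25 occupy positions 6–8 → each gets rank 6.
Sample 2 values → pooled ranks: 25→6, 12→4, 25→6, 8→3, 19→5
Rank sum = 6 + 4 + 6 + 3 + 5 = 24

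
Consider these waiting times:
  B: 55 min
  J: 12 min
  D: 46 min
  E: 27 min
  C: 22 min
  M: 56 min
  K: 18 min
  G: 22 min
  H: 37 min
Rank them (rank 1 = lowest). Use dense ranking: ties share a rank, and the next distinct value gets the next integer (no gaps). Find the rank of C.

Sorted (ascending): 12, 18, 22, 22, 27, 37, 46, 55, 56
The 2 values of 22 share dense rank 3.
Remaining distinct values take the next consecutive integers.
C has value 22 min → rank 3.

3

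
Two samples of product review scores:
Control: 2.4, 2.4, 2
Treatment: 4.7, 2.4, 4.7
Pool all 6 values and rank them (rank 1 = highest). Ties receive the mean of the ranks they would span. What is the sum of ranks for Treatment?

Sorted (descending): 4.7, 4.7, 2.4, 2.4, 2.4, 2
The 2 values of 4.7 occupy positions 1–2 → average rank (1+2)/2 = 1.5.
The 3 values of 2.4 occupy positions 3–5 → average rank 4.
Treatment values → pooled ranks: 4.7→1.5, 2.4→4, 4.7→1.5
Rank sum = 1.5 + 4 + 1.5 = 7

7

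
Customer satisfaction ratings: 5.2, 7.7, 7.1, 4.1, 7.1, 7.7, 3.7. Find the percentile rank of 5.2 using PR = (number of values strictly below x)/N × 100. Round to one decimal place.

28.6

N = 7.
Strictly below 5.2: 2. Equal to 5.2: 1.
PR = 2/7 × 100 = 28.6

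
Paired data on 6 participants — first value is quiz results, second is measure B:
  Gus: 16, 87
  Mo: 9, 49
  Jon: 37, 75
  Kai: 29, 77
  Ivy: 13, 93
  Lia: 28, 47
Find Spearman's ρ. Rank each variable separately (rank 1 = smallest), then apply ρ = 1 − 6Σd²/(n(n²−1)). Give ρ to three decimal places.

Ranks of variable 1: 3, 1, 6, 5, 2, 4
Ranks of variable 2: 5, 2, 3, 4, 6, 1
d = r₁ − r₂: -2, -1, 3, 1, -4, 3
d²: 4, 1, 9, 1, 16, 9; Σd² = 40
ρ = 1 − 6·40/(6·35) = 1 − 240/210 = -0.143

-0.143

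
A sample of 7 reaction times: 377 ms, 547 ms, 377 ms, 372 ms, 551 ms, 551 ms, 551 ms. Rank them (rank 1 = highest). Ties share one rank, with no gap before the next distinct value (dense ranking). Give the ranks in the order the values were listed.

Sorted (descending): 551, 551, 551, 547, 377, 377, 372
The 3 values of 551 share dense rank 1.
The 2 values of 377 share dense rank 3.
Remaining distinct values take the next consecutive integers.

3, 2, 3, 4, 1, 1, 1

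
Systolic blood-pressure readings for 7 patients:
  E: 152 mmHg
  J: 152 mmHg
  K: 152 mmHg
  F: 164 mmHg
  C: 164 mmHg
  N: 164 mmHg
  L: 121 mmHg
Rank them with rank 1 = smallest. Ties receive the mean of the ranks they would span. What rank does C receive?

6

Sorted (ascending): 121, 152, 152, 152, 164, 164, 164
The 3 values of 152 occupy positions 2–4 → average rank 3.
The 3 values of 164 occupy positions 5–7 → average rank 6.
C has value 164 mmHg → rank 6.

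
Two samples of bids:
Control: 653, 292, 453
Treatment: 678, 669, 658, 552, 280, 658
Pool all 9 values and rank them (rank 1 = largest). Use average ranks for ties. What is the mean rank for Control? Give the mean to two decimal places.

6.67

Sorted (descending): 678, 669, 658, 658, 653, 552, 453, 292, 280
The 2 values of 658 occupy positions 3–4 → average rank (3+4)/2 = 3.5.
Control values → pooled ranks: 653→5, 292→8, 453→7
Mean rank = (5 + 8 + 7) / 3 = 6.67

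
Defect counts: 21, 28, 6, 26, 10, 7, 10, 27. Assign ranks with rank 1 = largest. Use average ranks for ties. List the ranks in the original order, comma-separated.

Sorted (descending): 28, 27, 26, 21, 10, 10, 7, 6
The 2 values of 10 occupy positions 5–6 → average rank (5+6)/2 = 5.5.

4, 1, 8, 3, 5.5, 7, 5.5, 2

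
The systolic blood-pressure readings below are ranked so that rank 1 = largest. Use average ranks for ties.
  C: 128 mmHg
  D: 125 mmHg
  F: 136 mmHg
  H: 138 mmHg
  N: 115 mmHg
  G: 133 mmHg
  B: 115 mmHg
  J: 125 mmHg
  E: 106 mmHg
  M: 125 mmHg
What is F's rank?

2

Sorted (descending): 138, 136, 133, 128, 125, 125, 125, 115, 115, 106
The 3 values of 125 occupy positions 5–7 → average rank 6.
The 2 values of 115 occupy positions 8–9 → average rank (8+9)/2 = 8.5.
F has value 136 mmHg → rank 2.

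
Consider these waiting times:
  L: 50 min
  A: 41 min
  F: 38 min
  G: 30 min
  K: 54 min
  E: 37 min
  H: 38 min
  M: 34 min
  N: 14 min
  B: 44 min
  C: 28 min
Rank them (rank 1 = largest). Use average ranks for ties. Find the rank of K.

1

Sorted (descending): 54, 50, 44, 41, 38, 38, 37, 34, 30, 28, 14
The 2 values of 38 occupy positions 5–6 → average rank (5+6)/2 = 5.5.
K has value 54 min → rank 1.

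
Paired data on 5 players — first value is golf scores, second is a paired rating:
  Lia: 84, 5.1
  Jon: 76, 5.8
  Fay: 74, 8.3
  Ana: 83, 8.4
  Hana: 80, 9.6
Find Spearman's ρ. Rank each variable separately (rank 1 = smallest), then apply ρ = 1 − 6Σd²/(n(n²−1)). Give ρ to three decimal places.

Ranks of variable 1: 5, 2, 1, 4, 3
Ranks of variable 2: 1, 2, 3, 4, 5
d = r₁ − r₂: 4, 0, -2, 0, -2
d²: 16, 0, 4, 0, 4; Σd² = 24
ρ = 1 − 6·24/(5·24) = 1 − 144/120 = -0.200

-0.200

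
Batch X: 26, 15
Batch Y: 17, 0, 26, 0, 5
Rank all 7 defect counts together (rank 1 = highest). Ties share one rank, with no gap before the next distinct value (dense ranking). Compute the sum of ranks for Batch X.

4

Sorted (descending): 26, 26, 17, 15, 5, 0, 0
The 2 values of 26 share dense rank 1.
The 2 values of 0 share dense rank 5.
Remaining distinct values take the next consecutive integers.
Batch X values → pooled ranks: 26→1, 15→3
Rank sum = 1 + 3 = 4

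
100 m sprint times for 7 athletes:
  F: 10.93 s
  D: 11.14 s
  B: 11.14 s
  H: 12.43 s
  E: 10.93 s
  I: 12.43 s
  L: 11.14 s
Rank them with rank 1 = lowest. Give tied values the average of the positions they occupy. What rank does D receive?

4

Sorted (ascending): 10.93, 10.93, 11.14, 11.14, 11.14, 12.43, 12.43
The 2 values of 10.93 occupy positions 1–2 → average rank (1+2)/2 = 1.5.
The 3 values of 11.14 occupy positions 3–5 → average rank 4.
The 2 values of 12.43 occupy positions 6–7 → average rank (6+7)/2 = 6.5.
D has value 11.14 s → rank 4.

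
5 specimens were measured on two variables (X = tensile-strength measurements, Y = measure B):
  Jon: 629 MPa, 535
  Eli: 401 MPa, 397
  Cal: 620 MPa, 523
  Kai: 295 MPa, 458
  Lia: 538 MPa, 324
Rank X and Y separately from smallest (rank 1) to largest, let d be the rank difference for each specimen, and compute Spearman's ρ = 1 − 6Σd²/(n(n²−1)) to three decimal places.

0.600

Ranks of variable 1: 5, 2, 4, 1, 3
Ranks of variable 2: 5, 2, 4, 3, 1
d = r₁ − r₂: 0, 0, 0, -2, 2
d²: 0, 0, 0, 4, 4; Σd² = 8
ρ = 1 − 6·8/(5·24) = 1 − 48/120 = 0.600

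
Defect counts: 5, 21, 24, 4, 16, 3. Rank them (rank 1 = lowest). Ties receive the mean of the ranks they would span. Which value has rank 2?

Sorted (ascending): 3, 4, 5, 16, 21, 24
No ties — each value takes its position as its rank.
Rank 2 → value 4.

4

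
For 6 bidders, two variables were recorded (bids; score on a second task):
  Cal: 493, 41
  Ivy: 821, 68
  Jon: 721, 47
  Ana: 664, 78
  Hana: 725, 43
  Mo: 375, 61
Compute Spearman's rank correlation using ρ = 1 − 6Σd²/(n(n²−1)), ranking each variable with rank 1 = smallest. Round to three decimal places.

0.143

Ranks of variable 1: 2, 6, 4, 3, 5, 1
Ranks of variable 2: 1, 5, 3, 6, 2, 4
d = r₁ − r₂: 1, 1, 1, -3, 3, -3
d²: 1, 1, 1, 9, 9, 9; Σd² = 30
ρ = 1 − 6·30/(6·35) = 1 − 180/210 = 0.143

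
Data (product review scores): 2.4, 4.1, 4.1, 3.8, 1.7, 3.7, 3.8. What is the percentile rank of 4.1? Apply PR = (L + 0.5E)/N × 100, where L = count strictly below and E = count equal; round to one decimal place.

85.7

N = 7.
Strictly below 4.1: 5. Equal to 4.1: 2.
PR = (5 + 0.5·2)/7 × 100 = 85.7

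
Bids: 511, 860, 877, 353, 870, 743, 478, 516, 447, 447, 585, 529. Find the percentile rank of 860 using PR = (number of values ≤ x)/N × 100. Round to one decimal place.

83.3

N = 12.
Strictly below 860: 9. Equal to 860: 1.
PR = 10/12 × 100 = 83.3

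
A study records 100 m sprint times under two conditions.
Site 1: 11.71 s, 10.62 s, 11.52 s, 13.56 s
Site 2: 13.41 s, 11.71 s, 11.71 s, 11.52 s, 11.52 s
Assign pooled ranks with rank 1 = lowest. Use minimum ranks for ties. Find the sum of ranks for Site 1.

17

Sorted (ascending): 10.62, 11.52, 11.52, 11.52, 11.71, 11.71, 11.71, 13.41, 13.56
The 3 values of 11.52 occupy positions 2–4 → each gets rank 2.
The 3 values of 11.71 occupy positions 5–7 → each gets rank 5.
Site 1 values → pooled ranks: 11.71→5, 10.62→1, 11.52→2, 13.56→9
Rank sum = 5 + 1 + 2 + 9 = 17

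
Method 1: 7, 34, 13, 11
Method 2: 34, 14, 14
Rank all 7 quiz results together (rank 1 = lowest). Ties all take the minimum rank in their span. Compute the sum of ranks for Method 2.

14

Sorted (ascending): 7, 11, 13, 14, 14, 34, 34
The 2 values of 14 occupy positions 4–5 → each gets rank 4.
The 2 values of 34 occupy positions 6–7 → each gets rank 6.
Method 2 values → pooled ranks: 34→6, 14→4, 14→4
Rank sum = 6 + 4 + 4 = 14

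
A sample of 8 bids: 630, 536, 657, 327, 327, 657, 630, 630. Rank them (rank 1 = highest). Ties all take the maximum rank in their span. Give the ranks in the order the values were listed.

5, 6, 2, 8, 8, 2, 5, 5

Sorted (descending): 657, 657, 630, 630, 630, 536, 327, 327
The 2 values of 657 occupy positions 1–2 → each gets rank 2.
The 3 values of 630 occupy positions 3–5 → each gets rank 5.
The 2 values of 327 occupy positions 7–8 → each gets rank 8.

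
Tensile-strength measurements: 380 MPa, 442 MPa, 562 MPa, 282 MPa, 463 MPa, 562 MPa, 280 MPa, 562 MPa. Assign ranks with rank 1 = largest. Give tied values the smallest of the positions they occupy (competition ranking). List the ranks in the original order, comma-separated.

Sorted (descending): 562, 562, 562, 463, 442, 380, 282, 280
The 3 values of 562 occupy positions 1–3 → each gets rank 1.

6, 5, 1, 7, 4, 1, 8, 1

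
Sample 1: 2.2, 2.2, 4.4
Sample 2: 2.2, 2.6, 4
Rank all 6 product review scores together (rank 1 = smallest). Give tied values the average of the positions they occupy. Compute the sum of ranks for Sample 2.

Sorted (ascending): 2.2, 2.2, 2.2, 2.6, 4, 4.4
The 3 values of 2.2 occupy positions 1–3 → average rank 2.
Sample 2 values → pooled ranks: 2.2→2, 2.6→4, 4→5
Rank sum = 2 + 4 + 5 = 11

11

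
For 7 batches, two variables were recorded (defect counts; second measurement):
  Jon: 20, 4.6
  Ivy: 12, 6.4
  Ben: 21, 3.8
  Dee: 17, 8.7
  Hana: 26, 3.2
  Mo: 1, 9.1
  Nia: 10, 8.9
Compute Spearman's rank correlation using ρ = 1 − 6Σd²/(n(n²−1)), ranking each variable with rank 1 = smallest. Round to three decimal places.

-0.964

Ranks of variable 1: 5, 3, 6, 4, 7, 1, 2
Ranks of variable 2: 3, 4, 2, 5, 1, 7, 6
d = r₁ − r₂: 2, -1, 4, -1, 6, -6, -4
d²: 4, 1, 16, 1, 36, 36, 16; Σd² = 110
ρ = 1 − 6·110/(7·48) = 1 − 660/336 = -0.964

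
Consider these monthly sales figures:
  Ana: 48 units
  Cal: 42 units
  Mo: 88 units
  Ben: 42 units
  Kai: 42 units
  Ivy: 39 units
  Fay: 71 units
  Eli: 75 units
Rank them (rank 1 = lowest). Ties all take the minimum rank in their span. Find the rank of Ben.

2

Sorted (ascending): 39, 42, 42, 42, 48, 71, 75, 88
The 3 values of 42 occupy positions 2–4 → each gets rank 2.
Ben has value 42 units → rank 2.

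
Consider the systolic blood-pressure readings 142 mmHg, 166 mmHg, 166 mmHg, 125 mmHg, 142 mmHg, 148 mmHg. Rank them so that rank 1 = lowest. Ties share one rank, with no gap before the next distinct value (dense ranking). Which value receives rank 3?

Sorted (ascending): 125, 142, 142, 148, 166, 166
The 2 values of 142 share dense rank 2.
The 2 values of 166 share dense rank 4.
Remaining distinct values take the next consecutive integers.
Rank 3 → value 148.

148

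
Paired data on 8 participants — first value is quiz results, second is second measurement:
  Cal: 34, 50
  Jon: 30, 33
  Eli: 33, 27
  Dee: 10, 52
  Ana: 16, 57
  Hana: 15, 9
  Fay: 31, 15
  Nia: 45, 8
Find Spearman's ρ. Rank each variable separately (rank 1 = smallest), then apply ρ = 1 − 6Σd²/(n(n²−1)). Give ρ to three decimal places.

-0.429

Ranks of variable 1: 7, 4, 6, 1, 3, 2, 5, 8
Ranks of variable 2: 6, 5, 4, 7, 8, 2, 3, 1
d = r₁ − r₂: 1, -1, 2, -6, -5, 0, 2, 7
d²: 1, 1, 4, 36, 25, 0, 4, 49; Σd² = 120
ρ = 1 − 6·120/(8·63) = 1 − 720/504 = -0.429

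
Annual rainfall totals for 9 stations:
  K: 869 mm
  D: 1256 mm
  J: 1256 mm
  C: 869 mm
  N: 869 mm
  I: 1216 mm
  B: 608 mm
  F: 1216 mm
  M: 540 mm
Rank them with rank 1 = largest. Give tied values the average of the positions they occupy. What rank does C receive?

6

Sorted (descending): 1256, 1256, 1216, 1216, 869, 869, 869, 608, 540
The 2 values of 1256 occupy positions 1–2 → average rank (1+2)/2 = 1.5.
The 2 values of 1216 occupy positions 3–4 → average rank (3+4)/2 = 3.5.
The 3 values of 869 occupy positions 5–7 → average rank 6.
C has value 869 mm → rank 6.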